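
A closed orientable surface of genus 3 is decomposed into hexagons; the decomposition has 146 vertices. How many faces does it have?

χ = 2 − 2·3 = -4, and every face is a hexagon so 6F = 2E.
V − E + F = -4 with E = 6F/2 gives 146 − (6/2 − 1)·F = -4, so F = 75 and E = 225.

75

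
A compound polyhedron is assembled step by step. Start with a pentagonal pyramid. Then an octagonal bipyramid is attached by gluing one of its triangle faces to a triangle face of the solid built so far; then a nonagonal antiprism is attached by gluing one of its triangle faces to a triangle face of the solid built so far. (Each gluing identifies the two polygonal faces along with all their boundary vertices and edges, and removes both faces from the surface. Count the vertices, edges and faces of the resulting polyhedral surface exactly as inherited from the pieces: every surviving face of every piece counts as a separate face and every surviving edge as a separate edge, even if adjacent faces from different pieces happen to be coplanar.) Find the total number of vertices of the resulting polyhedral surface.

A pentagonal pyramid: V=6, E=10, F=6.
Attach an octagonal bipyramid (V=10, E=24, F=16) along a 3-gon: merge 3 vertices and 3 edges, delete both glued faces → V=13, E=31, F=20.
Attach a nonagonal antiprism (V=18, E=36, F=20) along a 3-gon: merge 3 vertices and 3 edges, delete both glued faces → V=28, E=64, F=38.
Check: V − E + F = 28 − 64 + 38 = 2.

28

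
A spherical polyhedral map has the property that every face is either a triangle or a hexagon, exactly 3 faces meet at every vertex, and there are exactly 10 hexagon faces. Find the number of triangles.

4

Let x be the number of triangles; then F = 10 + x.
Edge–face incidences: 2E = 6·10 + 3·x = 60 + 3x.
Every vertex has degree 3, so 3V = 2E.
Euler: V − E + F = 2 ⇒ (2E)/3 − E + (10 + x) = 2.
Multiply by 6: 2·(2E) − 3·(2E) + 6·(10 + x) = 12, i.e. 60 + 6x − (60 + 3x) = 12.
Collecting terms: 3x = 12, so x = 4.
Then 2E = 60 + 3·4 = 72, so E = 36, V = 2E/3 = 24, F = 10 + 4 = 14.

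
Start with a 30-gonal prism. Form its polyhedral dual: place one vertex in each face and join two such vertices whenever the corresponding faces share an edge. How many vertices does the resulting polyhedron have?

32

The base solid has V = 60, E = 90, F = 32.
The dual swaps V and F and preserves E: V′ = F = 32, E′ = E = 90, F′ = V = 60.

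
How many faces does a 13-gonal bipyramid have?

A bipyramid over an n-gon has 2n triangular faces and n + 2 vertices: V = 13 + 2 = 15, E = 3·13 = 39, F = 2·13 = 26.

26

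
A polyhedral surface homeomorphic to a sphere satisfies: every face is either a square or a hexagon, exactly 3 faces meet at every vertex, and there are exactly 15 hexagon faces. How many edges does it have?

57

Let x be the number of squares; then F = 15 + x.
Edge–face incidences: 2E = 6·15 + 4·x = 90 + 4x.
Every vertex has degree 3, so 3V = 2E.
Euler: V − E + F = 2 ⇒ (2E)/3 − E + (15 + x) = 2.
Multiply by 6: 2·(2E) − 3·(2E) + 6·(15 + x) = 12, i.e. 90 + 6x − (90 + 4x) = 12.
Collecting terms: 2x = 12, so x = 6.
Then 2E = 90 + 4·6 = 114, so E = 57, V = 2E/3 = 38, F = 15 + 6 = 21.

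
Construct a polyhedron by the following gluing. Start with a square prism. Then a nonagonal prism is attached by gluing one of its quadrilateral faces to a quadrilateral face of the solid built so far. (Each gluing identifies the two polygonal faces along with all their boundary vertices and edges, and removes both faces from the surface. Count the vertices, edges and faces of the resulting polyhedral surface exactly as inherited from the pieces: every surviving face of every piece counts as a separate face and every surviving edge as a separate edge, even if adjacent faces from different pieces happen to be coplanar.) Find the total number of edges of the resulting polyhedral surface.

A square prism: V=8, E=12, F=6.
Attach a nonagonal prism (V=18, E=27, F=11) along a 4-gon: merge 4 vertices and 4 edges, delete both glued faces → V=22, E=35, F=15.
Check: V − E + F = 22 − 35 + 15 = 2.

35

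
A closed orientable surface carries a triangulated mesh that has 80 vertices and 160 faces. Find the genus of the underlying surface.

Every face is a triangle, so 2E = 3·160 = 480, giving E = 240.
χ = V − E + F = 80 − 240 + 160 = 0.
For a closed orientable surface χ = 2 − 2g, so g = (2 − (0))/2 = 1.

1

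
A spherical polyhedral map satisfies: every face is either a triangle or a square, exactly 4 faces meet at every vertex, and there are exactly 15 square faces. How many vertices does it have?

Let x be the number of triangles; then F = 15 + x.
Edge–face incidences: 2E = 4·15 + 3·x = 60 + 3x.
Every vertex has degree 4, so 4V = 2E.
Euler: V − E + F = 2 ⇒ (2E)/4 − E + (15 + x) = 2.
Multiply by 8: 2·(2E) − 4·(2E) + 8·(15 + x) = 16, i.e. 120 + 8x − 2·(60 + 3x) = 16.
Collecting terms: 2x = 16, so x = 8.
Then 2E = 60 + 3·8 = 84, so E = 42, V = 2E/4 = 21, F = 15 + 8 = 23.

21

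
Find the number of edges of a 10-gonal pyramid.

20

A pyramid on an n-gon base has one n-gon and n triangles: V = 10 + 1 = 11, E = 2·10 = 20, F = 10 + 1 = 11.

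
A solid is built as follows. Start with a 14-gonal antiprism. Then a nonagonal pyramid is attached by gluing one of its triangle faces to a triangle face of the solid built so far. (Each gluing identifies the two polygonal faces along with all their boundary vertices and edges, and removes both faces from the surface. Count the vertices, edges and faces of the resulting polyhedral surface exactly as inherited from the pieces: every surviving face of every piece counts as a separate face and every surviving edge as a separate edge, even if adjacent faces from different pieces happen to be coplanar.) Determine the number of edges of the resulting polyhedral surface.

71

A 14-gonal antiprism: V=28, E=56, F=30.
Attach a nonagonal pyramid (V=10, E=18, F=10) along a 3-gon: merge 3 vertices and 3 edges, delete both glued faces → V=35, E=71, F=38.
Check: V − E + F = 35 − 71 + 38 = 2.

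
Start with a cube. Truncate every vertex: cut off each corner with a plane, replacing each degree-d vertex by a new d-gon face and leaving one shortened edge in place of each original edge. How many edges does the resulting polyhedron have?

The base solid has V = 8, E = 12, F = 6.
Truncation replaces each original edge-end by a new vertex, so V′ = 2E = 24.
Each original edge survives, and each old vertex of degree d contributes d new edges; summing degrees gives Σd = 2E, so E′ = E + 2E = 3E = 36.
Each original face survives and each original vertex becomes one new face: F′ = F + V = 14.

36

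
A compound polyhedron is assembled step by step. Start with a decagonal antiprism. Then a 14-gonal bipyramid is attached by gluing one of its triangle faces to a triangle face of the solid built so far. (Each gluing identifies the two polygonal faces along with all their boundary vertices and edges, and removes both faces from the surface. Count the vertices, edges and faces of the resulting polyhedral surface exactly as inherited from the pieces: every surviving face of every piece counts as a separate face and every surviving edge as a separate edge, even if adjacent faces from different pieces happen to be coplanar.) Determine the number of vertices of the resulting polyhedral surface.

33

A decagonal antiprism: V=20, E=40, F=22.
Attach a 14-gonal bipyramid (V=16, E=42, F=28) along a 3-gon: merge 3 vertices and 3 edges, delete both glued faces → V=33, E=79, F=48.
Check: V − E + F = 33 − 79 + 48 = 2.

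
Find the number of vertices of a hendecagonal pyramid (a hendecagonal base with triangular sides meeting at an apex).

12

A pyramid on an n-gon base has one n-gon and n triangles: V = 11 + 1 = 12, E = 2·11 = 22, F = 11 + 1 = 12.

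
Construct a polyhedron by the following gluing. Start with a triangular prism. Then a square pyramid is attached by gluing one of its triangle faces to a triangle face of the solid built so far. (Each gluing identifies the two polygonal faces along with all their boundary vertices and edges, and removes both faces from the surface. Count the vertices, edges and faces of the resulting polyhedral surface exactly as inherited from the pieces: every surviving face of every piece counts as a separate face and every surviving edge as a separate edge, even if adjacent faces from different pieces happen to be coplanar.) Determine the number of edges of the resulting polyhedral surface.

14

A triangular prism: V=6, E=9, F=5.
Attach a square pyramid (V=5, E=8, F=5) along a 3-gon: merge 3 vertices and 3 edges, delete both glued faces → V=8, E=14, F=8.
Check: V − E + F = 8 − 14 + 8 = 2.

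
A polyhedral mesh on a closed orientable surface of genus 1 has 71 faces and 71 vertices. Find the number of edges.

142

For a closed orientable surface of genus 1, χ = 2 − 2·1 = 0.
E = V + F − (0) = 71 + 71 − (0) = 142.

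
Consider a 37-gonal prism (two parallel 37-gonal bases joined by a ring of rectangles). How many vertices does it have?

A prism on an n-gon has two n-gon bases and n rectangular sides: V = 2·37 = 74, E = 3·37 = 111, F = 37 + 2 = 39.

74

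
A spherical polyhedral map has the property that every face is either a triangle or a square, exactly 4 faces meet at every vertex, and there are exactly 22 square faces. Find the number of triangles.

8

Let x be the number of triangles; then F = 22 + x.
Edge–face incidences: 2E = 4·22 + 3·x = 88 + 3x.
Every vertex has degree 4, so 4V = 2E.
Euler: V − E + F = 2 ⇒ (2E)/4 − E + (22 + x) = 2.
Multiply by 8: 2·(2E) − 4·(2E) + 8·(22 + x) = 16, i.e. 176 + 8x − 2·(88 + 3x) = 16.
Collecting terms: 2x = 16, so x = 8.
Then 2E = 88 + 3·8 = 112, so E = 56, V = 2E/4 = 28, F = 22 + 8 = 30.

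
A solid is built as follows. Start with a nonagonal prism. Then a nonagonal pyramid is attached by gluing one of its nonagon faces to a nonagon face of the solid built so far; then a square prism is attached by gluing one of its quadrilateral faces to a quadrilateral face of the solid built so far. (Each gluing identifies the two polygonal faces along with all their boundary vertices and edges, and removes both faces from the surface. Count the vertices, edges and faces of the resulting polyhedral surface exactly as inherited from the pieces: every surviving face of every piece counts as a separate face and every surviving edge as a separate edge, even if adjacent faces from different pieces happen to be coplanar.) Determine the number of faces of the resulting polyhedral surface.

A nonagonal prism: V=18, E=27, F=11.
Attach a nonagonal pyramid (V=10, E=18, F=10) along a 9-gon: merge 9 vertices and 9 edges, delete both glued faces → V=19, E=36, F=19.
Attach a square prism (V=8, E=12, F=6) along a 4-gon: merge 4 vertices and 4 edges, delete both glued faces → V=23, E=44, F=23.
Check: V − E + F = 23 − 44 + 23 = 2.

23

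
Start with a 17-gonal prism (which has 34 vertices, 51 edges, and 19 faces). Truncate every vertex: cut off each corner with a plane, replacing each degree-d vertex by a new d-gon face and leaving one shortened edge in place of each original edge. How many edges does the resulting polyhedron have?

153

Truncation replaces each original edge-end by a new vertex, so V′ = 2E = 102.
Each original edge survives, and each old vertex of degree d contributes d new edges; summing degrees gives Σd = 2E, so E′ = E + 2E = 3E = 153.
Each original face survives and each original vertex becomes one new face: F′ = F + V = 53.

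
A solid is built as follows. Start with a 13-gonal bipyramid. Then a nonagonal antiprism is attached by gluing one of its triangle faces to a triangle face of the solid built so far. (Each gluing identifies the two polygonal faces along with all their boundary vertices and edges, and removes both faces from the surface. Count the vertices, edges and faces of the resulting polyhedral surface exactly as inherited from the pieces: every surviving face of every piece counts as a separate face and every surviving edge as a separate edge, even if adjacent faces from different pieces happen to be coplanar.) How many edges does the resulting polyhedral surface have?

72

A 13-gonal bipyramid: V=15, E=39, F=26.
Attach a nonagonal antiprism (V=18, E=36, F=20) along a 3-gon: merge 3 vertices and 3 edges, delete both glued faces → V=30, E=72, F=44.
Check: V − E + F = 30 − 72 + 44 = 2.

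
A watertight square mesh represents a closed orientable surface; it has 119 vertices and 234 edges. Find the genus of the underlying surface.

0

Every face is a square and each edge borders two faces, so 4F = 2·234, giving F = 117.
χ = V − E + F = 119 − 234 + 117 = 2.
For a closed orientable surface χ = 2 − 2g, so g = (2 − (2))/2 = 0.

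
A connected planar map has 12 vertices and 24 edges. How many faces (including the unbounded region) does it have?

14

Euler's formula for a connected plane graph: V − E + F = 2, so F = 2 − 12 + 24 = 14.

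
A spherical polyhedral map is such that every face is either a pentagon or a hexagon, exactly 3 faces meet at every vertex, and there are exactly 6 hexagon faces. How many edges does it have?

Let x be the number of pentagons; then F = 6 + x.
Edge–face incidences: 2E = 6·6 + 5·x = 36 + 5x.
Every vertex has degree 3, so 3V = 2E.
Euler: V − E + F = 2 ⇒ (2E)/3 − E + (6 + x) = 2.
Multiply by 6: 2·(2E) − 3·(2E) + 6·(6 + x) = 12, i.e. 36 + 6x − (36 + 5x) = 12.
Collecting terms: x = 12.
Then 2E = 36 + 5·12 = 96, so E = 48, V = 2E/3 = 32, F = 6 + 12 = 18.

48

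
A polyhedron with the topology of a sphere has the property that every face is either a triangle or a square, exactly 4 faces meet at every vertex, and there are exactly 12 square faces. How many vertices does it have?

Let x be the number of triangles; then F = 12 + x.
Edge–face incidences: 2E = 4·12 + 3·x = 48 + 3x.
Every vertex has degree 4, so 4V = 2E.
Euler: V − E + F = 2 ⇒ (2E)/4 − E + (12 + x) = 2.
Multiply by 8: 2·(2E) − 4·(2E) + 8·(12 + x) = 16, i.e. 96 + 8x − 2·(48 + 3x) = 16.
Collecting terms: 2x = 16, so x = 8.
Then 2E = 48 + 3·8 = 72, so E = 36, V = 2E/4 = 18, F = 12 + 8 = 20.

18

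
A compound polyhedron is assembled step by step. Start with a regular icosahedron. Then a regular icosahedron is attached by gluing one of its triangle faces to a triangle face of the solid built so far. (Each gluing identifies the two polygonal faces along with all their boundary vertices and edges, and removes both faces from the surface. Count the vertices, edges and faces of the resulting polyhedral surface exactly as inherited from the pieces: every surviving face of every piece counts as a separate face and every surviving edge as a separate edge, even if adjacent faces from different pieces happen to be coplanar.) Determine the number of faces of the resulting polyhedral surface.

38

A regular icosahedron: V=12, E=30, F=20.
Attach a regular icosahedron (V=12, E=30, F=20) along a 3-gon: merge 3 vertices and 3 edges, delete both glued faces → V=21, E=57, F=38.
Check: V − E + F = 21 − 57 + 38 = 2.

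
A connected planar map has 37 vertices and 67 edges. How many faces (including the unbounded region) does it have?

Euler's formula for a connected plane graph: V − E + F = 2, so F = 2 − 37 + 67 = 32.

32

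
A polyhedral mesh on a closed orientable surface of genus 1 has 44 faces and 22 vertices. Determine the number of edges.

66

For a closed orientable surface of genus 1, χ = 2 − 2·1 = 0.
E = V + F − (0) = 22 + 44 − (0) = 66.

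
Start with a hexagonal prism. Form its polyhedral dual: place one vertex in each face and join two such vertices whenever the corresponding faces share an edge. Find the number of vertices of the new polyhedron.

8

The base solid has V = 12, E = 18, F = 8.
The dual swaps V and F and preserves E: V′ = F = 8, E′ = E = 18, F′ = V = 12.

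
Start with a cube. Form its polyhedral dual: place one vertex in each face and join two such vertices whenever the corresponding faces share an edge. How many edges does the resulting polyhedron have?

12

The base solid has V = 8, E = 12, F = 6.
The dual swaps V and F and preserves E: V′ = F = 6, E′ = E = 12, F′ = V = 8.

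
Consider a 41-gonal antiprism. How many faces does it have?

An antiprism on an n-gon has two n-gon caps and 2n triangles: V = 2·41 = 82, E = 4·41 = 164, F = 2·41 + 2 = 84.

84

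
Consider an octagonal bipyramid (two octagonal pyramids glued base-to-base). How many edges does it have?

A bipyramid over an n-gon has 2n triangular faces and n + 2 vertices: V = 8 + 2 = 10, E = 3·8 = 24, F = 2·8 = 16.

24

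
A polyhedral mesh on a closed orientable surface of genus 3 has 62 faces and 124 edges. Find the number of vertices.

58

For a closed orientable surface of genus 3, χ = 2 − 2·3 = -4.
V = -4 + E − F = -4 + 124 − 62 = 58.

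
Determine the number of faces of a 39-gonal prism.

A prism on an n-gon has two n-gon bases and n rectangular sides: V = 2·39 = 78, E = 3·39 = 117, F = 39 + 2 = 41.

41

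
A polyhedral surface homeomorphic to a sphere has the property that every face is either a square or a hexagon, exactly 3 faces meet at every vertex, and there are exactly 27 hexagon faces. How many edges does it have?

93

Let x be the number of squares; then F = 27 + x.
Edge–face incidences: 2E = 6·27 + 4·x = 162 + 4x.
Every vertex has degree 3, so 3V = 2E.
Euler: V − E + F = 2 ⇒ (2E)/3 − E + (27 + x) = 2.
Multiply by 6: 2·(2E) − 3·(2E) + 6·(27 + x) = 12, i.e. 162 + 6x − (162 + 4x) = 12.
Collecting terms: 2x = 12, so x = 6.
Then 2E = 162 + 4·6 = 186, so E = 93, V = 2E/3 = 62, F = 27 + 6 = 33.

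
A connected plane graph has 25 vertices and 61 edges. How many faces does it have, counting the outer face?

Euler's formula for a connected plane graph: V − E + F = 2, so F = 2 − 25 + 61 = 38.

38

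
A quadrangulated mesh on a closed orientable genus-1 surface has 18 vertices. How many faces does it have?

18

χ = 2 − 2·1 = 0, and every face is a square so 4F = 2E.
V − E + F = 0 with E = 4F/2 gives 18 − (4/2 − 1)·F = 0, so F = 18 and E = 36.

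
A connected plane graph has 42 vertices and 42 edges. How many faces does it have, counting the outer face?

2

Euler's formula for a connected plane graph: V − E + F = 2, so F = 2 − 42 + 42 = 2.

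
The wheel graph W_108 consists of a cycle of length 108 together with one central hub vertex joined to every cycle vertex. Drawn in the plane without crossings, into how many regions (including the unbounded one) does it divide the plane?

109

W_108 has V = 108 + 1 = 109 vertices and E = 2·108 = 216 edges.
By Euler's formula F = 2 − V + E = 2 − 109 + 216 = 109.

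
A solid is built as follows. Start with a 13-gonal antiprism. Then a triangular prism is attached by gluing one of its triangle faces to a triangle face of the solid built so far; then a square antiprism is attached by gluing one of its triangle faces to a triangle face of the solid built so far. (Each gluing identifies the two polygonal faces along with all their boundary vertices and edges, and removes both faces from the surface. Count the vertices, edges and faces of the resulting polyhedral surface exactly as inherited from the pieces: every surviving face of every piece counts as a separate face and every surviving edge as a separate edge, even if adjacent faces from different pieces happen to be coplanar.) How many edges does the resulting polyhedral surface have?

A 13-gonal antiprism: V=26, E=52, F=28.
Attach a triangular prism (V=6, E=9, F=5) along a 3-gon: merge 3 vertices and 3 edges, delete both glued faces → V=29, E=58, F=31.
Attach a square antiprism (V=8, E=16, F=10) along a 3-gon: merge 3 vertices and 3 edges, delete both glued faces → V=34, E=71, F=39.
Check: V − E + F = 34 − 71 + 39 = 2.

71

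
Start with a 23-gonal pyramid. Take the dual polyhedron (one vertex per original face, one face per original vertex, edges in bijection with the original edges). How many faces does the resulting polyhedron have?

24

The base solid has V = 24, E = 46, F = 24.
The dual swaps V and F and preserves E: V′ = F = 24, E′ = E = 46, F′ = V = 24.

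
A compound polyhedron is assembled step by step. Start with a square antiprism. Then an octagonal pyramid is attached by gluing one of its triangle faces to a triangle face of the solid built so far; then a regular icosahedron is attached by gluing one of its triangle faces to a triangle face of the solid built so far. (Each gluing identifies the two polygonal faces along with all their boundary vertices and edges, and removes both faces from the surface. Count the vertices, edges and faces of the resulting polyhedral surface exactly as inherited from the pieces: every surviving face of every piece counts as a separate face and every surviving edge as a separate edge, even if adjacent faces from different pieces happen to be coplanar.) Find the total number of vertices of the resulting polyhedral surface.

A square antiprism: V=8, E=16, F=10.
Attach an octagonal pyramid (V=9, E=16, F=9) along a 3-gon: merge 3 vertices and 3 edges, delete both glued faces → V=14, E=29, F=17.
Attach a regular icosahedron (V=12, E=30, F=20) along a 3-gon: merge 3 vertices and 3 edges, delete both glued faces → V=23, E=56, F=35.
Check: V − E + F = 23 − 56 + 35 = 2.

23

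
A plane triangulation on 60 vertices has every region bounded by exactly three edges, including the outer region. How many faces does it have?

116

In a plane triangulation 3F = 2E and V − E + F = 2, so F = 2V − 4 = 2·60 − 4 = 116.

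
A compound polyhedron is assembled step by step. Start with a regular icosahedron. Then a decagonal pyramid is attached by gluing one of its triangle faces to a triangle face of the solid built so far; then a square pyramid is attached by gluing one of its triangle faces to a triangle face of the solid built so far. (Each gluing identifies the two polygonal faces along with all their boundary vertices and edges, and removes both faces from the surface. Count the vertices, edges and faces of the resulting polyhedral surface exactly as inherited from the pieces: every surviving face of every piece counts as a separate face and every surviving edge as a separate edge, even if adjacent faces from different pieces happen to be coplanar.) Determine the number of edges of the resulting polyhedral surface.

A regular icosahedron: V=12, E=30, F=20.
Attach a decagonal pyramid (V=11, E=20, F=11) along a 3-gon: merge 3 vertices and 3 edges, delete both glued faces → V=20, E=47, F=29.
Attach a square pyramid (V=5, E=8, F=5) along a 3-gon: merge 3 vertices and 3 edges, delete both glued faces → V=22, E=52, F=32.
Check: V − E + F = 22 − 52 + 32 = 2.

52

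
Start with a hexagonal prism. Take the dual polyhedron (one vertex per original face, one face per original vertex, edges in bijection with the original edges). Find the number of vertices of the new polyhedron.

8

The base solid has V = 12, E = 18, F = 8.
The dual swaps V and F and preserves E: V′ = F = 8, E′ = E = 18, F′ = V = 12.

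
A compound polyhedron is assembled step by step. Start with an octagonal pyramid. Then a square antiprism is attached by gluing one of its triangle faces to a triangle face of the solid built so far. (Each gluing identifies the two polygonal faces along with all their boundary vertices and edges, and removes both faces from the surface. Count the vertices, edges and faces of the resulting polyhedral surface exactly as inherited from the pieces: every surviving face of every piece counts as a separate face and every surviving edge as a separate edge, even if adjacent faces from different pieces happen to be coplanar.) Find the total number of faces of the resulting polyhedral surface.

An octagonal pyramid: V=9, E=16, F=9.
Attach a square antiprism (V=8, E=16, F=10) along a 3-gon: merge 3 vertices and 3 edges, delete both glued faces → V=14, E=29, F=17.
Check: V − E + F = 14 − 29 + 17 = 2.

17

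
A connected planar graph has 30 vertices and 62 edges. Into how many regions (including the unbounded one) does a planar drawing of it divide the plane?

Euler's formula for a connected plane graph: V − E + F = 2, so F = 2 − 30 + 62 = 34.

34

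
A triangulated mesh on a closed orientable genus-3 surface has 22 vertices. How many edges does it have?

78

χ = 2 − 2·3 = -4, and every face is a triangle so 3F = 2E.
V − E + F = -4 with E = 3F/2 gives 22 − (3/2 − 1)·F = -4, so F = 52 and E = 78.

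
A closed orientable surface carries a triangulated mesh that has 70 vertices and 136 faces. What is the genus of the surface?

Every face is a triangle, so 2E = 3·136 = 408, giving E = 204.
χ = V − E + F = 70 − 204 + 136 = 2.
For a closed orientable surface χ = 2 − 2g, so g = (2 − (2))/2 = 0.

0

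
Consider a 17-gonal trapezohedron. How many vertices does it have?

The n-trapezohedron (dual of the n-antiprism) has V = 2·17 + 2 = 36, E = 4·17 = 68, F = 2·17 = 34.

36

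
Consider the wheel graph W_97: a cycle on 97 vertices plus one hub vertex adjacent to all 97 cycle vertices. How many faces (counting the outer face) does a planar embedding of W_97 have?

98

W_97 has V = 97 + 1 = 98 vertices and E = 2·97 = 194 edges.
By Euler's formula F = 2 − V + E = 2 − 98 + 194 = 98.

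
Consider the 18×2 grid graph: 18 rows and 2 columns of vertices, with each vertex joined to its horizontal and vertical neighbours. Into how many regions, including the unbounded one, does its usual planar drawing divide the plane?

The grid has V = 18·2 = 36 vertices and E = 18·1 + 2·17 = 52 edges.
F = 2 − V + E = 2 − 36 + 52 = 18.

18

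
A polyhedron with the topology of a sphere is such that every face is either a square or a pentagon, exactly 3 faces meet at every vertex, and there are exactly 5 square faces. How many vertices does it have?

Let x be the number of pentagons; then F = 5 + x.
Edge–face incidences: 2E = 4·5 + 5·x = 20 + 5x.
Every vertex has degree 3, so 3V = 2E.
Euler: V − E + F = 2 ⇒ (2E)/3 − E + (5 + x) = 2.
Multiply by 6: 2·(2E) − 3·(2E) + 6·(5 + x) = 12, i.e. 30 + 6x − (20 + 5x) = 12.
Collecting terms: x + 10 = 12, so x = 2.
Then 2E = 20 + 5·2 = 30, so E = 15, V = 2E/3 = 10, F = 5 + 2 = 7.

10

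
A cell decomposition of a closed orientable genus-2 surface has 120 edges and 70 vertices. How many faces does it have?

For a closed orientable surface of genus 2, χ = 2 − 2·2 = -2.
F = -2 − V + E = -2 − 70 + 120 = 48.

48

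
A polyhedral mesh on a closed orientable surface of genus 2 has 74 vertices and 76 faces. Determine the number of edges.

152

For a closed orientable surface of genus 2, χ = 2 − 2·2 = -2.
E = V + F − (-2) = 74 + 76 − (-2) = 152.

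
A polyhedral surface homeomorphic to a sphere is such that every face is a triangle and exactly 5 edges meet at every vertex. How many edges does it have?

30

Each face has 3 edges and each edge borders two faces, so 2E = 3F.
Each vertex has degree 5, so 5V = 2E and hence V = 3F/5.
Euler: V − E + F = 2 ⇒ (3F/5) − (3F/2) + F = 2.
Multiply by 10: (6 − 15 + 10)F = 20, i.e. 1F = 20.
So F = 20, E = 3·20/2 = 30, V = 3·20/5 = 12.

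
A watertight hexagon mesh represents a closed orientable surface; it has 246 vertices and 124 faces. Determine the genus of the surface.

2

Every face is a hexagon, so 2E = 6·124 = 744, giving E = 372.
χ = V − E + F = 246 − 372 + 124 = -2.
For a closed orientable surface χ = 2 − 2g, so g = (2 − (-2))/2 = 2.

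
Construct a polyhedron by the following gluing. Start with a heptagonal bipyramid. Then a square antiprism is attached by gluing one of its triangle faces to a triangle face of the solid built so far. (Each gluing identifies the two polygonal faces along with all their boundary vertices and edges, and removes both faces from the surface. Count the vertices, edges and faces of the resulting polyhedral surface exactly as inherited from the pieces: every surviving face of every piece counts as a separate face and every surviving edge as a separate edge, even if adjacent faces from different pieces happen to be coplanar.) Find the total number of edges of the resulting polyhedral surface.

34

A heptagonal bipyramid: V=9, E=21, F=14.
Attach a square antiprism (V=8, E=16, F=10) along a 3-gon: merge 3 vertices and 3 edges, delete both glued faces → V=14, E=34, F=22.
Check: V − E + F = 14 − 34 + 22 = 2.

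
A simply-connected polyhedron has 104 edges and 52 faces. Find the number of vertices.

54

Here V − E + F = 2.
V = 2 + E − F = 2 + 104 − 52 = 54.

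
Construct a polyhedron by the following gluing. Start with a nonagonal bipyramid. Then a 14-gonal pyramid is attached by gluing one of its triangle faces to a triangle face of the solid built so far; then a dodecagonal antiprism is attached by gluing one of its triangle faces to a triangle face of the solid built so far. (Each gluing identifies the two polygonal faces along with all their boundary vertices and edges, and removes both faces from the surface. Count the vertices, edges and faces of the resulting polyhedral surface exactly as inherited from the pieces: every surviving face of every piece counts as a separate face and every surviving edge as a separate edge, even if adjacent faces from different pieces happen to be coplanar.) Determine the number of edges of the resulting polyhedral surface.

A nonagonal bipyramid: V=11, E=27, F=18.
Attach a 14-gonal pyramid (V=15, E=28, F=15) along a 3-gon: merge 3 vertices and 3 edges, delete both glued faces → V=23, E=52, F=31.
Attach a dodecagonal antiprism (V=24, E=48, F=26) along a 3-gon: merge 3 vertices and 3 edges, delete both glued faces → V=44, E=97, F=55.
Check: V − E + F = 44 − 97 + 55 = 2.

97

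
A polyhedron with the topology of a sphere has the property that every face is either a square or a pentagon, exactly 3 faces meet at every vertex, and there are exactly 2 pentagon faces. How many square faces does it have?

Let x be the number of squares; then F = 2 + x.
Edge–face incidences: 2E = 5·2 + 4·x = 10 + 4x.
Every vertex has degree 3, so 3V = 2E.
Euler: V − E + F = 2 ⇒ (2E)/3 − E + (2 + x) = 2.
Multiply by 6: 2·(2E) − 3·(2E) + 6·(2 + x) = 12, i.e. 12 + 6x − (10 + 4x) = 12.
Collecting terms: 2x + 2 = 12, so 2x = 10, so x = 5.
Then 2E = 10 + 4·5 = 30, so E = 15, V = 2E/3 = 10, F = 2 + 5 = 7.

5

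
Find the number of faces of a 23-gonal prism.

A prism on an n-gon has two n-gon bases and n rectangular sides: V = 2·23 = 46, E = 3·23 = 69, F = 23 + 2 = 25.

25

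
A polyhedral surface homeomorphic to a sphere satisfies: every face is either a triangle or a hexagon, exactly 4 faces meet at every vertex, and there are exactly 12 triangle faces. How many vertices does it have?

Let x be the number of hexagons; then F = 12 + x.
Edge–face incidences: 2E = 3·12 + 6·x = 36 + 6x.
Every vertex has degree 4, so 4V = 2E.
Euler: V − E + F = 2 ⇒ (2E)/4 − E + (12 + x) = 2.
Multiply by 8: 2·(2E) − 4·(2E) + 8·(12 + x) = 16, i.e. 96 + 8x − 2·(36 + 6x) = 16.
Collecting terms: −4x + 24 = 16, so −4x = −8, so x = 2.
Then 2E = 36 + 6·2 = 48, so E = 24, V = 2E/4 = 12, F = 12 + 2 = 14.

12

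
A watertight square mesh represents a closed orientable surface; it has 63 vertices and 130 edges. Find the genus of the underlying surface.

Every face is a square and each edge borders two faces, so 4F = 2·130, giving F = 65.
χ = V − E + F = 63 − 130 + 65 = -2.
For a closed orientable surface χ = 2 − 2g, so g = (2 − (-2))/2 = 2.

2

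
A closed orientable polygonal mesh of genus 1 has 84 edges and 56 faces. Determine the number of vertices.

For a closed orientable surface of genus 1, χ = 2 − 2·1 = 0.
V = 0 + E − F = 0 + 84 − 56 = 28.

28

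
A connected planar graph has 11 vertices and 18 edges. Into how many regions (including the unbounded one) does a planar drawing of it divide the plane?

9

Euler's formula for a connected plane graph: V − E + F = 2, so F = 2 − 11 + 18 = 9.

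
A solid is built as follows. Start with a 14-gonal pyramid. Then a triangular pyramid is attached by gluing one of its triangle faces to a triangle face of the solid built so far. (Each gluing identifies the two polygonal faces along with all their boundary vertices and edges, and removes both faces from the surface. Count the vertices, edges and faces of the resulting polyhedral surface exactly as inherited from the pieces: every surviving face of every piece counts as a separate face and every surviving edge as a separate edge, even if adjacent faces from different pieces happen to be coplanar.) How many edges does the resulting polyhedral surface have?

A 14-gonal pyramid: V=15, E=28, F=15.
Attach a triangular pyramid (V=4, E=6, F=4) along a 3-gon: merge 3 vertices and 3 edges, delete both glued faces → V=16, E=31, F=17.
Check: V − E + F = 16 − 31 + 17 = 2.

31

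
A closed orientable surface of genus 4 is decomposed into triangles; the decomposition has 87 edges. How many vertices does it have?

χ = 2 − 2·4 = -6, and every face is a triangle so 3F = 2E.
F = 2E/3 = 58. Then V = -6 + E − F = -6 + 87 − 58 = 23.

23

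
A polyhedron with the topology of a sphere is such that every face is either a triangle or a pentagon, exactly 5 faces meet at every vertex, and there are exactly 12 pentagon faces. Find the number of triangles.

Let x be the number of triangles; then F = 12 + x.
Edge–face incidences: 2E = 5·12 + 3·x = 60 + 3x.
Every vertex has degree 5, so 5V = 2E.
Euler: V − E + F = 2 ⇒ (2E)/5 − E + (12 + x) = 2.
Multiply by 10: 2·(2E) − 5·(2E) + 10·(12 + x) = 20, i.e. 120 + 10x − 3·(60 + 3x) = 20.
Collecting terms: x − 60 = 20, so x = 80.
Then 2E = 60 + 3·80 = 300, so E = 150, V = 2E/5 = 60, F = 12 + 80 = 92.

80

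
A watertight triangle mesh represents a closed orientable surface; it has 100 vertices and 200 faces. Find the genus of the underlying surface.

1

Every face is a triangle, so 2E = 3·200 = 600, giving E = 300.
χ = V − E + F = 100 − 300 + 200 = 0.
For a closed orientable surface χ = 2 − 2g, so g = (2 − (0))/2 = 1.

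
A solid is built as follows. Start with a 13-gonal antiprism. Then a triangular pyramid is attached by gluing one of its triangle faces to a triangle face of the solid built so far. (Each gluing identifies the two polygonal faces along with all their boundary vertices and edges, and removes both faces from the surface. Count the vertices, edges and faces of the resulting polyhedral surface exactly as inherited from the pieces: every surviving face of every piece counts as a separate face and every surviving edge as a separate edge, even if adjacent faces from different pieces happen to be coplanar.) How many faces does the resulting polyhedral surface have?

A 13-gonal antiprism: V=26, E=52, F=28.
Attach a triangular pyramid (V=4, E=6, F=4) along a 3-gon: merge 3 vertices and 3 edges, delete both glued faces → V=27, E=55, F=30.
Check: V − E + F = 27 − 55 + 30 = 2.

30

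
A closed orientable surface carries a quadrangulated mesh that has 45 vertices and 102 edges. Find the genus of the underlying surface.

4

Every face is a square and each edge borders two faces, so 4F = 2·102, giving F = 51.
χ = V − E + F = 45 − 102 + 51 = -6.
For a closed orientable surface χ = 2 − 2g, so g = (2 − (-6))/2 = 4.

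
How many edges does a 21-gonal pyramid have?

A pyramid on an n-gon base has one n-gon and n triangles: V = 21 + 1 = 22, E = 2·21 = 42, F = 21 + 1 = 22.

42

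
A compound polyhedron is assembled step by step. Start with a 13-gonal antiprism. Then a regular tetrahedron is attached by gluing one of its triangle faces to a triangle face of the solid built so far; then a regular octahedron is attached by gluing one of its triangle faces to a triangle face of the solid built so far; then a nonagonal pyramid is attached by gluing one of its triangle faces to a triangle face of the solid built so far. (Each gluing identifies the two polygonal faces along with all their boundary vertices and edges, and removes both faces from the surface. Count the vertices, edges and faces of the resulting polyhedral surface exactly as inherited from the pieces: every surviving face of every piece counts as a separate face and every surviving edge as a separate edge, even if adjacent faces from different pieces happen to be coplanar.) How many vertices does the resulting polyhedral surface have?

37

A 13-gonal antiprism: V=26, E=52, F=28.
Attach a regular tetrahedron (V=4, E=6, F=4) along a 3-gon: merge 3 vertices and 3 edges, delete both glued faces → V=27, E=55, F=30.
Attach a regular octahedron (V=6, E=12, F=8) along a 3-gon: merge 3 vertices and 3 edges, delete both glued faces → V=30, E=64, F=36.
Attach a nonagonal pyramid (V=10, E=18, F=10) along a 3-gon: merge 3 vertices and 3 edges, delete both glued faces → V=37, E=79, F=44.
Check: V − E + F = 37 − 79 + 44 = 2.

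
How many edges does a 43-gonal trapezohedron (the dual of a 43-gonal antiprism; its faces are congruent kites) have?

The n-trapezohedron (dual of the n-antiprism) has V = 2·43 + 2 = 88, E = 4·43 = 172, F = 2·43 = 86.
Check: V − E + F = 88 − 172 + 86 = 2.

172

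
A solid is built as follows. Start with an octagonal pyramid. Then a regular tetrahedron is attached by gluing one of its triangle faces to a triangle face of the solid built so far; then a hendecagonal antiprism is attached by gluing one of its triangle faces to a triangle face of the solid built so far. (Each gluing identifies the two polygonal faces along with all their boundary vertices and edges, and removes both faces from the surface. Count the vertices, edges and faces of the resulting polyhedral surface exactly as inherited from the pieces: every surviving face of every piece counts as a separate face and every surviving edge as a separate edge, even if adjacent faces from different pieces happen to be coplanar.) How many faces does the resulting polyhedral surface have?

An octagonal pyramid: V=9, E=16, F=9.
Attach a regular tetrahedron (V=4, E=6, F=4) along a 3-gon: merge 3 vertices and 3 edges, delete both glued faces → V=10, E=19, F=11.
Attach a hendecagonal antiprism (V=22, E=44, F=24) along a 3-gon: merge 3 vertices and 3 edges, delete both glued faces → V=29, E=60, F=33.
Check: V − E + F = 29 − 60 + 33 = 2.

33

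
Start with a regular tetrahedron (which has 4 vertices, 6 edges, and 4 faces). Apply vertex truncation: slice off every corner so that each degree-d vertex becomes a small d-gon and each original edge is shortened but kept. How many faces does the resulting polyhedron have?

Truncation replaces each original edge-end by a new vertex, so V′ = 2E = 12.
Each original edge survives, and each old vertex of degree d contributes d new edges; summing degrees gives Σd = 2E, so E′ = E + 2E = 3E = 18.
Each original face survives and each original vertex becomes one new face: F′ = F + V = 8.

8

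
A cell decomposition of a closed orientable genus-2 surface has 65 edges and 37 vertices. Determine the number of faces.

For a closed orientable surface of genus 2, χ = 2 − 2·2 = -2.
F = -2 − V + E = -2 − 37 + 65 = 26.

26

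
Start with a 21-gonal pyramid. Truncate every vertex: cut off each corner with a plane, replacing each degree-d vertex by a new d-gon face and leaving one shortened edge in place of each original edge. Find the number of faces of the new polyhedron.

The base solid has V = 22, E = 42, F = 22.
Truncation replaces each original edge-end by a new vertex, so V′ = 2E = 84.
Each original edge survives, and each old vertex of degree d contributes d new edges; summing degrees gives Σd = 2E, so E′ = E + 2E = 3E = 126.
Each original face survives and each original vertex becomes one new face: F′ = F + V = 44.

44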